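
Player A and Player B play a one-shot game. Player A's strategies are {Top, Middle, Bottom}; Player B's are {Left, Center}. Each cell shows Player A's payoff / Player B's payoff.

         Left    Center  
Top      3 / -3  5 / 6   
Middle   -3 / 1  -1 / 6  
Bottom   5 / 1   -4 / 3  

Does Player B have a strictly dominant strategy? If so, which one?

A strategy is strictly dominant if it gives Player B a strictly higher payoff than every other strategy, against every choice by the opponent.
Center strictly dominates: vs Top: 6 > -3; vs Middle: 6 > 1; vs Bottom: 3 > 1.

Center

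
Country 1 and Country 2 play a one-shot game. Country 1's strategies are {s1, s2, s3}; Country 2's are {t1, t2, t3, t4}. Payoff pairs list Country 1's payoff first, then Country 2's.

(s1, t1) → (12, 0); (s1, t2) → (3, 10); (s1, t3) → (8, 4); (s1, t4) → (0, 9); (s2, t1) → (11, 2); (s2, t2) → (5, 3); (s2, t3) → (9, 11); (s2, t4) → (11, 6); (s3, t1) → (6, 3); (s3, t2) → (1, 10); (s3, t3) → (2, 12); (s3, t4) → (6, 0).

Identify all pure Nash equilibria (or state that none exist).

(s2, t3)

Find each player's best response to every opponent strategy; NE are the intersections.
Country 1's best responses — vs t1: s1 (payoff 12); vs t2: s2 (payoff 5); vs t3: s2 (payoff 9); vs t4: s2 (payoff 11).
Country 2's best responses — vs s1: t2 (payoff 10); vs s2: t3 (payoff 11); vs s3: t3 (payoff 12).
The only mutual best response is (s2, t3); neither player gains by switching there.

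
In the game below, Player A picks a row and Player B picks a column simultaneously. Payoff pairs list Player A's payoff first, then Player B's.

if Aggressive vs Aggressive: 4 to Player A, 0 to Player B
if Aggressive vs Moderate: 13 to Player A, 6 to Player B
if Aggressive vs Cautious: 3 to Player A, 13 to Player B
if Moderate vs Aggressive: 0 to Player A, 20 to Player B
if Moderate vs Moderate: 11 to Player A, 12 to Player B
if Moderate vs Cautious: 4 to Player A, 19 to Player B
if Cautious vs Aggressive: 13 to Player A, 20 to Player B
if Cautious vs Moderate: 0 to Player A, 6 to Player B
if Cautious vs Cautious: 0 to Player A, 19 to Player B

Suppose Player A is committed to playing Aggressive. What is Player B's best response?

Cautious

With Player A fixed at Aggressive, Player B's payoffs are: Aggressive → 0, Moderate → 6, Cautious → 13.
The maximum is 13, achieved by Cautious.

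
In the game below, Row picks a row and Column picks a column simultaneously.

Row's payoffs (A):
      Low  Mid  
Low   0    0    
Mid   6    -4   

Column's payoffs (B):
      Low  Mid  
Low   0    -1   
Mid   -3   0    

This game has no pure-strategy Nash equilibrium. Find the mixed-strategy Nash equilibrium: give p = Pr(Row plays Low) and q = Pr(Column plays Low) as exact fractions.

Each player's mixing probability is pinned down by making the *other* player indifferent.
Column indifferent between Low and Mid: p·0 + (1−p)·(-3) = p·(-1) + (1−p)·0 ⟹ (-3) + 3p = 0 + (-1)p ⟹ p = 3/4.
Row indifferent between Low and Mid: q·0 + (1−q)·0 = q·6 + (1−q)·(-4) ⟹ 0 + 0q = (-4) + 10q ⟹ q = 2/5.

p = 3/4, q = 2/5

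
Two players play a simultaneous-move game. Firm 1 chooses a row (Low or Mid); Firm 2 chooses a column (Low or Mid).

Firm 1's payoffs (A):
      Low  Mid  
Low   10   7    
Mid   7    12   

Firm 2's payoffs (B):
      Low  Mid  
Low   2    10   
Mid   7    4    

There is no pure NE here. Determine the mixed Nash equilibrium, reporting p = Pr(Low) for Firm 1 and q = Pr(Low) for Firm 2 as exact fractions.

p = 3/11, q = 5/8

Each player's mixing probability is pinned down by making the *other* player indifferent.
Firm 2 indifferent between Low and Mid: p·2 + (1−p)·7 = p·10 + (1−p)·4 ⟹ 7 + (-5)p = 4 + 6p ⟹ p = 3/11.
Firm 1 indifferent between Low and Mid: q·10 + (1−q)·7 = q·7 + (1−q)·12 ⟹ 7 + 3q = 12 + (-5)q ⟹ q = 5/8.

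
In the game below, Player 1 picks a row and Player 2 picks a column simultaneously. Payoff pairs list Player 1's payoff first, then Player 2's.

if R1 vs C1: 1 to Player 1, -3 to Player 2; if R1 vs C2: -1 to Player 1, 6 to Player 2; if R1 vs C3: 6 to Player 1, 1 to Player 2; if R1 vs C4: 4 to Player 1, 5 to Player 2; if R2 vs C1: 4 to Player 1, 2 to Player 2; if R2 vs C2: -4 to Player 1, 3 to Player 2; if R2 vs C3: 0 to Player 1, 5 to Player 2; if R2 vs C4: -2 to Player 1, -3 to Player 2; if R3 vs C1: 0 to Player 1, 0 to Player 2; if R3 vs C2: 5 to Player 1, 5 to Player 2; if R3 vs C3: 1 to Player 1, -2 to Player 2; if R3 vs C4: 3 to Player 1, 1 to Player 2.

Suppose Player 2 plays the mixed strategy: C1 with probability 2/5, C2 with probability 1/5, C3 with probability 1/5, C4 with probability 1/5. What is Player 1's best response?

R1

Compute Player 1's expected payoff from each pure strategy against the given mix.
R1: (2/5)·1 + (1/5)·(-1) + (1/5)·6 + (1/5)·4 = 11/5
R2: (2/5)·4 + (1/5)·(-4) + (1/5)·0 + (1/5)·(-2) = 2/5
R3: (2/5)·0 + (1/5)·5 + (1/5)·1 + (1/5)·3 = 9/5
Highest expected payoff is 11/5, from R1.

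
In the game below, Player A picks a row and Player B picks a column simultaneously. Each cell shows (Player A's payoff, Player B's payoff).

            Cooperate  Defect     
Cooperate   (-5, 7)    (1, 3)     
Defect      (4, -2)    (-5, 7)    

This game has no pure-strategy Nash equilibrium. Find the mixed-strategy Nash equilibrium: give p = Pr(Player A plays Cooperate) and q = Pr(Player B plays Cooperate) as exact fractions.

p = 9/13, q = 2/5

Each player's mixing probability is pinned down by making the *other* player indifferent.
Player B indifferent between Cooperate and Defect: p·7 + (1−p)·(-2) = p·3 + (1−p)·7 ⟹ (-2) + 9p = 7 + (-4)p ⟹ p = 9/13.
Player A indifferent between Cooperate and Defect: q·(-5) + (1−q)·1 = q·4 + (1−q)·(-5) ⟹ 1 + (-6)q = (-5) + 9q ⟹ q = 2/5.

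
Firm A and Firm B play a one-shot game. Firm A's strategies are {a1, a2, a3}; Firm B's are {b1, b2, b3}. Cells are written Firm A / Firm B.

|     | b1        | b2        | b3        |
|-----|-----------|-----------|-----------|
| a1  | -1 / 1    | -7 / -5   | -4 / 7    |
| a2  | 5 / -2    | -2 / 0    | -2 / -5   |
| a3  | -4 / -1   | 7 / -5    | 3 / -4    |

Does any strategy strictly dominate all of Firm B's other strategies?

None

Check whether one of Firm B's strategies beats all alternatives regardless of what the opponent does.
b1 is not dominant: against a1, b3 gives 7 > 1.
b2 is not dominant: against a1, b1 gives 1 > -5.
b3 is not dominant: against a2, b1 gives -2 > -5.
No single strategy is best against every opponent action.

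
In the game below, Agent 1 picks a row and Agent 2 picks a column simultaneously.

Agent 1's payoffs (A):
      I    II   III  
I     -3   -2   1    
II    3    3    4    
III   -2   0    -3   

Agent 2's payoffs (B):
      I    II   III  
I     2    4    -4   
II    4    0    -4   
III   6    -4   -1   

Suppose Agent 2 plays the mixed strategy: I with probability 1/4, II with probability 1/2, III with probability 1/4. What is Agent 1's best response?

II

Compute Agent 1's expected payoff from each pure strategy against the given mix.
I: (1/4)·(-3) + (1/2)·(-2) + (1/4)·1 = -3/2
II: (1/4)·3 + (1/2)·3 + (1/4)·4 = 13/4
III: (1/4)·(-2) + (1/2)·0 + (1/4)·(-3) = -5/4
Highest expected payoff is 13/4, from II.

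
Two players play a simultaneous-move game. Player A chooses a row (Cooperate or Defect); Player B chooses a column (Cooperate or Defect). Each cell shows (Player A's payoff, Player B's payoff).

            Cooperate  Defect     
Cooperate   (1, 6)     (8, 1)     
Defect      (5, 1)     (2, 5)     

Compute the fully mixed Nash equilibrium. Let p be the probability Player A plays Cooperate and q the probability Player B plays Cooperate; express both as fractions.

p = 4/9, q = 3/5

In a mixed NE each player is indifferent between their pure strategies, so the opponent's mix sets the indifference.
Player B indifferent between Cooperate and Defect: p·6 + (1−p)·1 = p·1 + (1−p)·5 ⟹ 1 + 5p = 5 + (-4)p ⟹ p = 4/9.
Player A indifferent between Cooperate and Defect: q·1 + (1−q)·8 = q·5 + (1−q)·2 ⟹ 8 + (-7)q = 2 + 3q ⟹ q = 3/5.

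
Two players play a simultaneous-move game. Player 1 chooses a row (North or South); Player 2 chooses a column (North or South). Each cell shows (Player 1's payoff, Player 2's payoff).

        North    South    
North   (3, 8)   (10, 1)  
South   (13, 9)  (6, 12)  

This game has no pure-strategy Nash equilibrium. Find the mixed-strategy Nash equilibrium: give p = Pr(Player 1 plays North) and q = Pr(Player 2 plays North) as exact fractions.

In a mixed NE each player is indifferent between their pure strategies, so the opponent's mix sets the indifference.
Player 2 indifferent between North and South: p·8 + (1−p)·9 = p·1 + (1−p)·12 ⟹ 9 + (-1)p = 12 + (-11)p ⟹ p = 3/10.
Player 1 indifferent between North and South: q·3 + (1−q)·10 = q·13 + (1−q)·6 ⟹ 10 + (-7)q = 6 + 7q ⟹ q = 2/7.

p = 3/10, q = 2/7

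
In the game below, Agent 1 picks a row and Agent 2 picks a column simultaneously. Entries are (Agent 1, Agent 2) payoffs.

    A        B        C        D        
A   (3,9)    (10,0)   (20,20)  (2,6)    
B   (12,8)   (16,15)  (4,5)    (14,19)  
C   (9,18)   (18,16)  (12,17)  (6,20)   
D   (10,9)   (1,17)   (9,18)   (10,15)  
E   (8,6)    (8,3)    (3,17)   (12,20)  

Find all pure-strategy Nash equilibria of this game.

Find each player's best response to every opponent strategy; NE are the intersections.
Agent 1's best responses — vs A: B (payoff 12); vs B: C (payoff 18); vs C: A (payoff 20); vs D: B (payoff 14).
Agent 2's best responses — vs A: C (payoff 20); vs B: D (payoff 19); vs C: D (payoff 20); vs D: C (payoff 18); vs E: D (payoff 20).
Mutual best responses occur at (A, C) and (B, D); at each, neither player gains by switching.

(A, C) and (B, D)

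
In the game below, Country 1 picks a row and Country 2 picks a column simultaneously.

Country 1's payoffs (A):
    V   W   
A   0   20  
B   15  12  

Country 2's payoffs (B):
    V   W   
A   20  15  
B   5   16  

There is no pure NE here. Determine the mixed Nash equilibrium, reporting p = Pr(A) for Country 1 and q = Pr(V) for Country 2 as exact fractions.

p = 11/16, q = 8/23

Each player's mixing probability is pinned down by making the *other* player indifferent.
Country 2 indifferent between V and W: p·20 + (1−p)·5 = p·15 + (1−p)·16 ⟹ 5 + 15p = 16 + (-1)p ⟹ p = 11/16.
Country 1 indifferent between A and B: q·0 + (1−q)·20 = q·15 + (1−q)·12 ⟹ 20 + (-20)q = 12 + 3q ⟹ q = 8/23.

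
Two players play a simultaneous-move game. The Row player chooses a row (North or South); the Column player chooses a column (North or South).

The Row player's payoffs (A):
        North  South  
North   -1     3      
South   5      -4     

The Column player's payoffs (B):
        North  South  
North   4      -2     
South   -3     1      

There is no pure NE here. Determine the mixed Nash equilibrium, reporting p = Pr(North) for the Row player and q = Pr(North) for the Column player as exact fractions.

Each player's mixing probability is pinned down by making the *other* player indifferent.
The Column player indifferent between North and South: p·4 + (1−p)·(-3) = p·(-2) + (1−p)·1 ⟹ (-3) + 7p = 1 + (-3)p ⟹ p = 2/5.
The Row player indifferent between North and South: q·(-1) + (1−q)·3 = q·5 + (1−q)·(-4) ⟹ 3 + (-4)q = (-4) + 9q ⟹ q = 7/13.

p = 2/5, q = 7/13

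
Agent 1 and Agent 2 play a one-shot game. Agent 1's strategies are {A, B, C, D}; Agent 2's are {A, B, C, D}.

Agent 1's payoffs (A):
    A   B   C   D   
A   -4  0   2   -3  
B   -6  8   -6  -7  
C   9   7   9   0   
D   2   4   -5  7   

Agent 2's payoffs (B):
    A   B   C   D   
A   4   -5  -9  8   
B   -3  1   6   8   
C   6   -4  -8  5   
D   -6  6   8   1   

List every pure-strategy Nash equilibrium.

(C, A)

Find each player's best response to every opponent strategy; NE are the intersections.
Agent 1's best responses — vs A: C (payoff 9); vs B: B (payoff 8); vs C: C (payoff 9); vs D: D (payoff 7).
Agent 2's best responses — vs A: D (payoff 8); vs B: D (payoff 8); vs C: A (payoff 6); vs D: C (payoff 8).
The only mutual best response is (C, A); neither player gains by switching there.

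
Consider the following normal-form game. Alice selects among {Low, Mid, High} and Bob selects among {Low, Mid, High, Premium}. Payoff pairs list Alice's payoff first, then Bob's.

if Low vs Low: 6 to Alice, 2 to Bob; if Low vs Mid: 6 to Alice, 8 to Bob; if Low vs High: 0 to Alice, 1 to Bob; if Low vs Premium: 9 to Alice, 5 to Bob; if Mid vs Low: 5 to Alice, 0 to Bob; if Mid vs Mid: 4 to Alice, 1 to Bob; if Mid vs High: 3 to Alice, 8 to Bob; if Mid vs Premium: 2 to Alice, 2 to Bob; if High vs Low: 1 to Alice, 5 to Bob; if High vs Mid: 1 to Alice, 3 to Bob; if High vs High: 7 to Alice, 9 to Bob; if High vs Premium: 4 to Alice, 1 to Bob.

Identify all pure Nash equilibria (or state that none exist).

(Low, Mid) and (High, High)

Check mutual best responses: a cell is a NE iff neither player can gain by unilaterally deviating.
Alice's best responses — vs Low: Low (payoff 6); vs Mid: Low (payoff 6); vs High: High (payoff 7); vs Premium: Low (payoff 9).
Bob's best responses — vs Low: Mid (payoff 8); vs Mid: High (payoff 8); vs High: High (payoff 9).
Mutual best responses occur at (Low, Mid) and (High, High); at each, neither player gains by switching.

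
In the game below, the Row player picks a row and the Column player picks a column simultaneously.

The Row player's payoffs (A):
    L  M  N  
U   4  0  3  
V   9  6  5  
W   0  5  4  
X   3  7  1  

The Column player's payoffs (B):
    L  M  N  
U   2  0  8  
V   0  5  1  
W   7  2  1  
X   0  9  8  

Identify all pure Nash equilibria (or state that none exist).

(X, M)

Check mutual best responses: a cell is a NE iff neither player can gain by unilaterally deviating.
The Row player's best responses — vs L: V (payoff 9); vs M: X (payoff 7); vs N: V (payoff 5).
The Column player's best responses — vs U: N (payoff 8); vs V: M (payoff 5); vs W: L (payoff 7); vs X: M (payoff 9).
The only mutual best response is (X, M); neither player gains by switching there.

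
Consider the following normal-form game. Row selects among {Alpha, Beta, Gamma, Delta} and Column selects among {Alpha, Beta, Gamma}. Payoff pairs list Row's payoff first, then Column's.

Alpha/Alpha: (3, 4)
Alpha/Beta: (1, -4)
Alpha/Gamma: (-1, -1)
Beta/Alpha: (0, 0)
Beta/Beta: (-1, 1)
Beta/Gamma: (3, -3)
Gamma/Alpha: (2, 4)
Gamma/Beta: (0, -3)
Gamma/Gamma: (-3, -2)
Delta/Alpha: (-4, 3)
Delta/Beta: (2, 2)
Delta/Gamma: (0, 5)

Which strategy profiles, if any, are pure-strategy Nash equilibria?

A profile is a Nash equilibrium when each player is best-responding to the other.
Row's best responses — vs Alpha: Alpha (payoff 3); vs Beta: Delta (payoff 2); vs Gamma: Beta (payoff 3).
Column's best responses — vs Alpha: Alpha (payoff 4); vs Beta: Beta (payoff 1); vs Gamma: Alpha (payoff 4); vs Delta: Gamma (payoff 5).
The only mutual best response is (Alpha, Alpha); neither player gains by switching there.

(Alpha, Alpha)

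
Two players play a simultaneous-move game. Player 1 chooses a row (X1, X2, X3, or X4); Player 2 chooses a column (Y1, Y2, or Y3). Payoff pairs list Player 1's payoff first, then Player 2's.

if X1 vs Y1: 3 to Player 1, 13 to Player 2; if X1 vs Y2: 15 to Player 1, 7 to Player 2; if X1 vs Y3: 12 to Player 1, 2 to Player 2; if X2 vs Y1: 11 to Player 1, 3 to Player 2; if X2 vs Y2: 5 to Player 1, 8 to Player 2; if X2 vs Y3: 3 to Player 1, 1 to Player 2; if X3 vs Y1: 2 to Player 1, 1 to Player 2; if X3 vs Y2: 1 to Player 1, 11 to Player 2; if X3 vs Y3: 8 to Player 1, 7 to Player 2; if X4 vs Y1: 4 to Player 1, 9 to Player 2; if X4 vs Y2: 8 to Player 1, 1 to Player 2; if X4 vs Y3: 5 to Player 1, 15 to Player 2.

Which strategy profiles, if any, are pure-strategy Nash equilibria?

There is no pure-strategy Nash equilibrium

Find each player's best response to every opponent strategy; NE are the intersections.
Player 1's best responses — vs Y1: X2 (payoff 11); vs Y2: X1 (payoff 15); vs Y3: X1 (payoff 12).
Player 2's best responses — vs X1: Y1 (payoff 13); vs X2: Y2 (payoff 8); vs X3: Y2 (payoff 11); vs X4: Y3 (payoff 15).
No cell has both players best-responding. For instance, Player 1's best reply to Y2 is X1, but against X1 Player 2 prefers Y1 over Y2.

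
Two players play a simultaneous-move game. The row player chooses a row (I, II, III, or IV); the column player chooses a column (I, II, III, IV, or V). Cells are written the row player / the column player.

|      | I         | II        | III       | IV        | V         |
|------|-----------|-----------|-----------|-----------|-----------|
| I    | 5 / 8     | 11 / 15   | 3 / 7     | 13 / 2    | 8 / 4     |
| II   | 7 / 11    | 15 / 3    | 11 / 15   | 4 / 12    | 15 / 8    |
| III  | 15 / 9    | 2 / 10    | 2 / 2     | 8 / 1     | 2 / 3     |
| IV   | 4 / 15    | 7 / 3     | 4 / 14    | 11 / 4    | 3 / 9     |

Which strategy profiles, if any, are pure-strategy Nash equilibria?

A profile is a Nash equilibrium when each player is best-responding to the other.
The row player's best responses — vs I: III (payoff 15); vs II: II (payoff 15); vs III: II (payoff 11); vs IV: I (payoff 13); vs V: II (payoff 15).
The column player's best responses — vs I: II (payoff 15); vs II: III (payoff 15); vs III: II (payoff 10); vs IV: I (payoff 15).
The only mutual best response is (II, III); neither player gains by switching there.

(II, III)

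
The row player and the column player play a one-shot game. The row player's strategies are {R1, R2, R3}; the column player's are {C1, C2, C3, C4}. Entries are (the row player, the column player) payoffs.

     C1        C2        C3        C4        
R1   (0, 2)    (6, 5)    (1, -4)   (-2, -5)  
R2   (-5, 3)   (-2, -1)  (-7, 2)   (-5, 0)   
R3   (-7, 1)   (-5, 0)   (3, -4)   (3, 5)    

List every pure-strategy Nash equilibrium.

A profile is a Nash equilibrium when each player is best-responding to the other.
The row player's best responses — vs C1: R1 (payoff 0); vs C2: R1 (payoff 6); vs C3: R3 (payoff 3); vs C4: R3 (payoff 3).
The column player's best responses — vs R1: C2 (payoff 5); vs R2: C1 (payoff 3); vs R3: C4 (payoff 5).
Mutual best responses occur at (R1, C2) and (R3, C4); at each, neither player gains by switching.

(R1, C2) and (R3, C4)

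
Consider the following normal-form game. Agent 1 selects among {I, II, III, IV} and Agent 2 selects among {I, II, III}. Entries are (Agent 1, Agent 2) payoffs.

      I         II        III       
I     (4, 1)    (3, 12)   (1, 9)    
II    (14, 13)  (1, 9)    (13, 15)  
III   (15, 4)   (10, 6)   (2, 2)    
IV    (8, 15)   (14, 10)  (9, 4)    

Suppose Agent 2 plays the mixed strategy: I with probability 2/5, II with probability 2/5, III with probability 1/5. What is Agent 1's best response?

IV

Compute Agent 1's expected payoff from each pure strategy against the given mix.
I: (2/5)·4 + (2/5)·3 + (1/5)·1 = 3
II: (2/5)·14 + (2/5)·1 + (1/5)·13 = 43/5
III: (2/5)·15 + (2/5)·10 + (1/5)·2 = 52/5
IV: (2/5)·8 + (2/5)·14 + (1/5)·9 = 53/5
Highest expected payoff is 53/5, from IV.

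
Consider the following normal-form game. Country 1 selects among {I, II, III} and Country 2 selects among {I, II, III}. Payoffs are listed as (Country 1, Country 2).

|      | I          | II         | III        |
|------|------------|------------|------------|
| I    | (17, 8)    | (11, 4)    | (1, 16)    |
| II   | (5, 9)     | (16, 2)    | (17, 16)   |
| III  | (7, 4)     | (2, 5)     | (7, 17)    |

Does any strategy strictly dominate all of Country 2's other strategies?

A strategy is strictly dominant if it gives Country 2 a strictly higher payoff than every other strategy, against every choice by the opponent.
III strictly dominates: vs I: 16 > each of {8, 4}; vs II: 16 > each of {9, 2}; vs III: 17 > each of {4, 5}.

III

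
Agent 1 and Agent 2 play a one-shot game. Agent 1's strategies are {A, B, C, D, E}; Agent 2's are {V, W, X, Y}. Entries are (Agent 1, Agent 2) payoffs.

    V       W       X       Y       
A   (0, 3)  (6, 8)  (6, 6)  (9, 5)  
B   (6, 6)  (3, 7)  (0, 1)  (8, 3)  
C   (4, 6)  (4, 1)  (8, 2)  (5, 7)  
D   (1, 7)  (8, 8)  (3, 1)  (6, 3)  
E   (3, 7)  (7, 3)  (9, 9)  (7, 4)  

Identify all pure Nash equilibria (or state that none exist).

(D, W) and (E, X)

Find each player's best response to every opponent strategy; NE are the intersections.
Agent 1's best responses — vs V: B (payoff 6); vs W: D (payoff 8); vs X: E (payoff 9); vs Y: A (payoff 9).
Agent 2's best responses — vs A: W (payoff 8); vs B: W (payoff 7); vs C: Y (payoff 7); vs D: W (payoff 8); vs E: X (payoff 9).
Mutual best responses occur at (D, W) and (E, X); at each, neither player gains by switching.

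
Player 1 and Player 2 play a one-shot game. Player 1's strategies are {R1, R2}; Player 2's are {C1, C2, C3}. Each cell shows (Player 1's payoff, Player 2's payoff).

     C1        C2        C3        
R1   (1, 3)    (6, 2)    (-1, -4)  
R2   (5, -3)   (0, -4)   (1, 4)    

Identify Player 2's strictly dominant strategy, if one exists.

A strategy is strictly dominant if it gives Player 2 a strictly higher payoff than every other strategy, against every choice by the opponent.
C1 is not dominant: against R2, C3 gives 4 > -3.
C2 is not dominant: against R1, C1 gives 3 > 2.
C3 is not dominant: against R1, C1 gives 3 > -4.
No single strategy is best against every opponent action.

No strictly dominant strategy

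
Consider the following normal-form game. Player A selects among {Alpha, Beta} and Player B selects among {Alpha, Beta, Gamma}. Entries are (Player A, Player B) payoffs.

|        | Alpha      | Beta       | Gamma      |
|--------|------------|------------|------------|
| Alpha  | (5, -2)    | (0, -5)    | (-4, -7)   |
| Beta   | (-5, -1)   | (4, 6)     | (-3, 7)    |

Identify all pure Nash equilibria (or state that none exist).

(Alpha, Alpha) and (Beta, Gamma)

A profile is a Nash equilibrium when each player is best-responding to the other.
Player A's best responses — vs Alpha: Alpha (payoff 5); vs Beta: Beta (payoff 4); vs Gamma: Beta (payoff -3).
Player B's best responses — vs Alpha: Alpha (payoff -2); vs Beta: Gamma (payoff 7).
Mutual best responses occur at (Alpha, Alpha) and (Beta, Gamma); at each, neither player gains by switching.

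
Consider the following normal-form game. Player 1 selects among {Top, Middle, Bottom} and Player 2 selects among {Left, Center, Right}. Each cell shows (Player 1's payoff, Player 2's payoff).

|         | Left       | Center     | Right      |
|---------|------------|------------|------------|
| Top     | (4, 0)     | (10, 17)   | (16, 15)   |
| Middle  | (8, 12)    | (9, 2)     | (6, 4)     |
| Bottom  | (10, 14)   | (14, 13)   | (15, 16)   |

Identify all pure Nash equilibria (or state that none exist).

No pure-strategy Nash equilibrium

Check mutual best responses: a cell is a NE iff neither player can gain by unilaterally deviating.
Player 1's best responses — vs Left: Bottom (payoff 10); vs Center: Bottom (payoff 14); vs Right: Top (payoff 16).
Player 2's best responses — vs Top: Center (payoff 17); vs Middle: Left (payoff 12); vs Bottom: Right (payoff 16).
No cell has both players best-responding. For instance, Player 1's best reply to Left is Bottom, but against Bottom Player 2 prefers Right over Left.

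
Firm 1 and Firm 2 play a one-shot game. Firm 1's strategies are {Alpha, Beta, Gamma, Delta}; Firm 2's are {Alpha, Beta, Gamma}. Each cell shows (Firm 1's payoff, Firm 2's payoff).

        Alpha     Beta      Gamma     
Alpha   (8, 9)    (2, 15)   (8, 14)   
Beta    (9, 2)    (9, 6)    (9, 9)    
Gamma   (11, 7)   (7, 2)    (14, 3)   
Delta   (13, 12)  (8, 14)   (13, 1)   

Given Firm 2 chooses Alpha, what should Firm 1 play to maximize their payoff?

With Firm 2 fixed at Alpha, Firm 1's payoffs are: Alpha → 8, Beta → 9, Gamma → 11, Delta → 13.
The maximum is 13, achieved by Delta.

Delta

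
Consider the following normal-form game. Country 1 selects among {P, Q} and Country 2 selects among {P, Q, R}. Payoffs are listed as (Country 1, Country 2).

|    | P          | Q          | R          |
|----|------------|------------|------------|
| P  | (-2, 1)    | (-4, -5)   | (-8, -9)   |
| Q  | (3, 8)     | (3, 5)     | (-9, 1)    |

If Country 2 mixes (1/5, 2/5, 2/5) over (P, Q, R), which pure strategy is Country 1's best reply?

Q

Country 1's best reply maximizes expected payoff against the mix.
P: (1/5)·(-2) + (2/5)·(-4) + (2/5)·(-8) = -26/5
Q: (1/5)·3 + (2/5)·3 + (2/5)·(-9) = -9/5
Highest expected payoff is -9/5, from Q.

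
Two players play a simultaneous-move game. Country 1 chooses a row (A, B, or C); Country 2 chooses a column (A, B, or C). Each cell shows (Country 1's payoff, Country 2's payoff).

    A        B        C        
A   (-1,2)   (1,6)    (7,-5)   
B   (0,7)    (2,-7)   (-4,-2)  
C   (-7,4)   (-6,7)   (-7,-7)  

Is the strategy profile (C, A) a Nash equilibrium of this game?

No

Holding Country 2 at A: Country 1 gets -7 from C but could get 0 by switching to B. Country 1 has a profitable deviation.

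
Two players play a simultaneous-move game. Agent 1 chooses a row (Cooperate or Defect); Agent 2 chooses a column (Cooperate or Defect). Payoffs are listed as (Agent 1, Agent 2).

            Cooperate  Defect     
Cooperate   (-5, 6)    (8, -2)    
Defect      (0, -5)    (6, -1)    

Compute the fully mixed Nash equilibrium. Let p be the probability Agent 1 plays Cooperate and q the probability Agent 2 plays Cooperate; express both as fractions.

p = 1/3, q = 2/7

In a mixed NE each player is indifferent between their pure strategies, so the opponent's mix sets the indifference.
Agent 2 indifferent between Cooperate and Defect: p·6 + (1−p)·(-5) = p·(-2) + (1−p)·(-1) ⟹ (-5) + 11p = (-1) + (-1)p ⟹ p = 1/3.
Agent 1 indifferent between Cooperate and Defect: q·(-5) + (1−q)·8 = q·0 + (1−q)·6 ⟹ 8 + (-13)q = 6 + (-6)q ⟹ q = 2/7.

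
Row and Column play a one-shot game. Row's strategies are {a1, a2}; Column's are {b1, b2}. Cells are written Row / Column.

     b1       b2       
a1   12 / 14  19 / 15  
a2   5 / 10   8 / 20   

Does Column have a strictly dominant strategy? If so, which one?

b2

A strategy is strictly dominant if it gives Column a strictly higher payoff than every other strategy, against every choice by the opponent.
b2 strictly dominates: vs a1: 15 > 14; vs a2: 20 > 10.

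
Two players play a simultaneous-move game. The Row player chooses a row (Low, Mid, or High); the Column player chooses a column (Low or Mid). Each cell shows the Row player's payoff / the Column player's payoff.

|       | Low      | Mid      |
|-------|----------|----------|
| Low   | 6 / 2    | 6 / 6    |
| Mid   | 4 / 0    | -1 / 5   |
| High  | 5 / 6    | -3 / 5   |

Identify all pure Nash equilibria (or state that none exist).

(Low, Mid)

A profile is a Nash equilibrium when each player is best-responding to the other.
The Row player's best responses — vs Low: Low (payoff 6); vs Mid: Low (payoff 6).
The Column player's best responses — vs Low: Mid (payoff 6); vs Mid: Mid (payoff 5); vs High: Low (payoff 6).
The only mutual best response is (Low, Mid); neither player gains by switching there.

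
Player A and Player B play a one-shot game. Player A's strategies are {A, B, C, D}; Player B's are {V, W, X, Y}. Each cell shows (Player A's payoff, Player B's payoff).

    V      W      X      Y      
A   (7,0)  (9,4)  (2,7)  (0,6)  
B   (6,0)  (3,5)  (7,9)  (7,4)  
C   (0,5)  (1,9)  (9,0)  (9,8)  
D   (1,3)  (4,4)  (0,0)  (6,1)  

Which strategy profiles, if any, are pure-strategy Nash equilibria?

There is no pure-strategy Nash equilibrium

Check mutual best responses: a cell is a NE iff neither player can gain by unilaterally deviating.
Player A's best responses — vs V: A (payoff 7); vs W: A (payoff 9); vs X: C (payoff 9); vs Y: C (payoff 9).
Player B's best responses — vs A: X (payoff 7); vs B: X (payoff 9); vs C: W (payoff 9); vs D: W (payoff 4).
No cell has both players best-responding. For instance, Player A's best reply to X is C, but against C Player B prefers W over X.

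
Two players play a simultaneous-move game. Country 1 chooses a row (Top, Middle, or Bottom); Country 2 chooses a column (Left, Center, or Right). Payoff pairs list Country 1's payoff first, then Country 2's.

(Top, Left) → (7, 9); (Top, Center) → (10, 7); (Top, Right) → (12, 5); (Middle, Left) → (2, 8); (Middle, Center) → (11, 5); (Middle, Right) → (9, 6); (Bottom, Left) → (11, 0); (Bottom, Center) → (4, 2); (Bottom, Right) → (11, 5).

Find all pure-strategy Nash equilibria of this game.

There is no pure-strategy Nash equilibrium

A profile is a Nash equilibrium when each player is best-responding to the other.
Country 1's best responses — vs Left: Bottom (payoff 11); vs Center: Middle (payoff 11); vs Right: Top (payoff 12).
Country 2's best responses — vs Top: Left (payoff 9); vs Middle: Left (payoff 8); vs Bottom: Right (payoff 5).
No cell has both players best-responding. For instance, Country 1's best reply to Right is Top, but against Top Country 2 prefers Left over Right.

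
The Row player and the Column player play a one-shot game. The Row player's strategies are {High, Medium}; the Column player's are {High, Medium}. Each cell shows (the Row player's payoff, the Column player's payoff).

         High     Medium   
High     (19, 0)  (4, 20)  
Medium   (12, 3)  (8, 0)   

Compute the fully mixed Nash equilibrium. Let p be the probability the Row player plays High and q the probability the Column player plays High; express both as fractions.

p = 3/23, q = 4/11

In a mixed NE each player is indifferent between their pure strategies, so the opponent's mix sets the indifference.
The Column player indifferent between High and Medium: p·0 + (1−p)·3 = p·20 + (1−p)·0 ⟹ 3 + (-3)p = 0 + 20p ⟹ p = 3/23.
The Row player indifferent between High and Medium: q·19 + (1−q)·4 = q·12 + (1−q)·8 ⟹ 4 + 15q = 8 + 4q ⟹ q = 4/11.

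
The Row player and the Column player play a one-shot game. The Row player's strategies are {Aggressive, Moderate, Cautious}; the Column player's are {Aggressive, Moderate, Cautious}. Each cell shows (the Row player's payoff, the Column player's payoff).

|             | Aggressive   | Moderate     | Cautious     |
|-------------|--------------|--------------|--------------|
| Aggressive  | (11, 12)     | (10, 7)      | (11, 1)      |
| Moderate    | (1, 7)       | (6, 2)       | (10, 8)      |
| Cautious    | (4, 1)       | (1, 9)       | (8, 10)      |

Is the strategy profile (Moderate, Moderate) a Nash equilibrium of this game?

No

Holding the Column player at Moderate: the Row player gets 6 from Moderate but could get 10 by switching to Aggressive. The Row player has a profitable deviation.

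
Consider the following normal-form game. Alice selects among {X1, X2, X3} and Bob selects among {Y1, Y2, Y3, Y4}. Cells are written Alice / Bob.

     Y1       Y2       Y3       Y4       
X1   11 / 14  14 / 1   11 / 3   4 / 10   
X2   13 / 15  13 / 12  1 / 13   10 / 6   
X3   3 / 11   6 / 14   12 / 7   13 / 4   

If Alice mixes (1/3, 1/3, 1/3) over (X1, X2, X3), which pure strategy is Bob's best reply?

Compute Bob's expected payoff from each pure strategy against the given mix.
Y1: (1/3)·14 + (1/3)·15 + (1/3)·11 = 40/3
Y2: (1/3)·1 + (1/3)·12 + (1/3)·14 = 9
Y3: (1/3)·3 + (1/3)·13 + (1/3)·7 = 23/3
Y4: (1/3)·10 + (1/3)·6 + (1/3)·4 = 20/3
Highest expected payoff is 40/3, from Y1.

Y1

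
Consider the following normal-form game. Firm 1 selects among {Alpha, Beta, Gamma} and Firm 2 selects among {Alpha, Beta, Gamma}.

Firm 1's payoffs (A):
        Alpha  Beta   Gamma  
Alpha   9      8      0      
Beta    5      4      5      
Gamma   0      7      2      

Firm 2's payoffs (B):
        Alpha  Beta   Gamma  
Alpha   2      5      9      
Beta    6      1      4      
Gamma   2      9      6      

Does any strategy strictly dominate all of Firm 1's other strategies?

No strictly dominant strategy

Check whether one of Firm 1's strategies beats all alternatives regardless of what the opponent does.
Alpha is not dominant: against Gamma, Beta gives 5 > 0.
Beta is not dominant: against Alpha, Alpha gives 9 > 5.
Gamma is not dominant: against Alpha, Alpha gives 9 > 0.
No single strategy is best against every opponent action.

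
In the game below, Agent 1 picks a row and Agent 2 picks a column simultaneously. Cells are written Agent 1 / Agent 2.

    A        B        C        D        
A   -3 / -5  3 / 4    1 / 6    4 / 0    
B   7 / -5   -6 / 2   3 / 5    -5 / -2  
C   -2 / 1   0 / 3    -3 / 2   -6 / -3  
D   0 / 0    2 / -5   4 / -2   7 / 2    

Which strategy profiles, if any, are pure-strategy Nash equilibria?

(D, D)

A profile is a Nash equilibrium when each player is best-responding to the other.
Agent 1's best responses — vs A: B (payoff 7); vs B: A (payoff 3); vs C: D (payoff 4); vs D: D (payoff 7).
Agent 2's best responses — vs A: C (payoff 6); vs B: C (payoff 5); vs C: B (payoff 3); vs D: D (payoff 2).
The only mutual best response is (D, D); neither player gains by switching there.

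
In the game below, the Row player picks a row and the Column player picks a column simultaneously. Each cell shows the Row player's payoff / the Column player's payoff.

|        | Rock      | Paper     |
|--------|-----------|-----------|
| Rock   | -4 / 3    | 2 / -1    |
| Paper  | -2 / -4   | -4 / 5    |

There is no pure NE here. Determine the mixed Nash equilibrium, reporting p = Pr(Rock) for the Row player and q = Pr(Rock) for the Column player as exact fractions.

p = 9/13, q = 3/4

Each player's mixing probability is pinned down by making the *other* player indifferent.
The Column player indifferent between Rock and Paper: p·3 + (1−p)·(-4) = p·(-1) + (1−p)·5 ⟹ (-4) + 7p = 5 + (-6)p ⟹ p = 9/13.
The Row player indifferent between Rock and Paper: q·(-4) + (1−q)·2 = q·(-2) + (1−q)·(-4) ⟹ 2 + (-6)q = (-4) + 2q ⟹ q = 3/4.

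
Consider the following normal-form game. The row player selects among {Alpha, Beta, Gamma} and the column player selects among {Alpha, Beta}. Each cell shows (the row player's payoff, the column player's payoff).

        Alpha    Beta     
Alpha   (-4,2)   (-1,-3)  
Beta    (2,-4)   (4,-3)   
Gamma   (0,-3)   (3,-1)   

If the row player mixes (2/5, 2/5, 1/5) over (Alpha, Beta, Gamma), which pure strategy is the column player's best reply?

Compute the column player's expected payoff from each pure strategy against the given mix.
Alpha: (2/5)·2 + (2/5)·(-4) + (1/5)·(-3) = -7/5
Beta: (2/5)·(-3) + (2/5)·(-3) + (1/5)·(-1) = -13/5
Highest expected payoff is -7/5, from Alpha.

Alpha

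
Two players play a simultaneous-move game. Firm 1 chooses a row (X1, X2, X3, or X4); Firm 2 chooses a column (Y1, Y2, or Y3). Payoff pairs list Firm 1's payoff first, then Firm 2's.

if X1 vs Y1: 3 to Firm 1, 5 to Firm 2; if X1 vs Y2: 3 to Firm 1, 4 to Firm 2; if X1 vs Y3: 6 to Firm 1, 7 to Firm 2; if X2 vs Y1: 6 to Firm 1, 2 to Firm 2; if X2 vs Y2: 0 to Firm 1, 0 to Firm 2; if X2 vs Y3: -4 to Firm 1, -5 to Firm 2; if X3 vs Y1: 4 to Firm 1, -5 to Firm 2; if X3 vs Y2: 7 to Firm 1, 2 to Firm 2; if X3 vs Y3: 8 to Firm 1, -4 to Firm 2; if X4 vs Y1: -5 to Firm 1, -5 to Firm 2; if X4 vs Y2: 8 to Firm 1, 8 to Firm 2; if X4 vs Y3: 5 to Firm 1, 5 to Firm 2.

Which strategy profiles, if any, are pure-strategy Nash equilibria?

(X2, Y1) and (X4, Y2)

Check mutual best responses: a cell is a NE iff neither player can gain by unilaterally deviating.
Firm 1's best responses — vs Y1: X2 (payoff 6); vs Y2: X4 (payoff 8); vs Y3: X3 (payoff 8).
Firm 2's best responses — vs X1: Y3 (payoff 7); vs X2: Y1 (payoff 2); vs X3: Y2 (payoff 2); vs X4: Y2 (payoff 8).
Mutual best responses occur at (X2, Y1) and (X4, Y2); at each, neither player gains by switching.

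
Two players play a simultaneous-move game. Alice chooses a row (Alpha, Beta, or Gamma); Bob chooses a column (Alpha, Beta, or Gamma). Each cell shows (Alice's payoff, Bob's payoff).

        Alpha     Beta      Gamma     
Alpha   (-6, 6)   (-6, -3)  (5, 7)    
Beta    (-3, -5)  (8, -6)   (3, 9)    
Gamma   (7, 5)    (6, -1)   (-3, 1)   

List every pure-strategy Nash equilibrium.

Find each player's best response to every opponent strategy; NE are the intersections.
Alice's best responses — vs Alpha: Gamma (payoff 7); vs Beta: Beta (payoff 8); vs Gamma: Alpha (payoff 5).
Bob's best responses — vs Alpha: Gamma (payoff 7); vs Beta: Gamma (payoff 9); vs Gamma: Alpha (payoff 5).
Mutual best responses occur at (Alpha, Gamma) and (Gamma, Alpha); at each, neither player gains by switching.

(Alpha, Gamma) and (Gamma, Alpha)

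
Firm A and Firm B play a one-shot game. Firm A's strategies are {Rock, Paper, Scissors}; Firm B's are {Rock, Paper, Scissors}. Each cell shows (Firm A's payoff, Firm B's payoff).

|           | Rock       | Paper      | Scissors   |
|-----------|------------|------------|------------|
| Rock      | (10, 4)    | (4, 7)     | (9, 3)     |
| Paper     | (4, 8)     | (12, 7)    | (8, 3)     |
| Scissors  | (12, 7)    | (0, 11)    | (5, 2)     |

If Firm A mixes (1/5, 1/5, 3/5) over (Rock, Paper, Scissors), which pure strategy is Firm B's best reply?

Paper

Compute Firm B's expected payoff from each pure strategy against the given mix.
Rock: (1/5)·4 + (1/5)·8 + (3/5)·7 = 33/5
Paper: (1/5)·7 + (1/5)·7 + (3/5)·11 = 47/5
Scissors: (1/5)·3 + (1/5)·3 + (3/5)·2 = 12/5
Highest expected payoff is 47/5, from Paper.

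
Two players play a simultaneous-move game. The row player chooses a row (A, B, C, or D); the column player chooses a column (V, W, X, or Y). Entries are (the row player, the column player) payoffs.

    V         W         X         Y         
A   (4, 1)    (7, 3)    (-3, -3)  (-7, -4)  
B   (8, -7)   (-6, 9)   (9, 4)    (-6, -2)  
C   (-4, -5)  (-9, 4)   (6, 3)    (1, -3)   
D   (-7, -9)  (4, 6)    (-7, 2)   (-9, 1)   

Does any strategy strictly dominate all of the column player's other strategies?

W

A strategy is strictly dominant if it gives the column player a strictly higher payoff than every other strategy, against every choice by the opponent.
W strictly dominates: vs A: 3 > each of {1, -3, -4}; vs B: 9 > each of {-7, 4, -2}; vs C: 4 > each of {-5, 3, -3}; vs D: 6 > each of {-9, 2, 1}.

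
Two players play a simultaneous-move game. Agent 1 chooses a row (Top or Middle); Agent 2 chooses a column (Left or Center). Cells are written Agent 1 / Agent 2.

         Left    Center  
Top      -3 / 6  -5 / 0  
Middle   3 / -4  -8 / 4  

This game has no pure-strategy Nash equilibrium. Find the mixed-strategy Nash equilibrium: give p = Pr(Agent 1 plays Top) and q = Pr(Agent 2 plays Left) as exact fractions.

p = 4/7, q = 1/3

Each player's mixing probability is pinned down by making the *other* player indifferent.
Agent 2 indifferent between Left and Center: p·6 + (1−p)·(-4) = p·0 + (1−p)·4 ⟹ (-4) + 10p = 4 + (-4)p ⟹ p = 4/7.
Agent 1 indifferent between Top and Middle: q·(-3) + (1−q)·(-5) = q·3 + (1−q)·(-8) ⟹ (-5) + 2q = (-8) + 11q ⟹ q = 1/3.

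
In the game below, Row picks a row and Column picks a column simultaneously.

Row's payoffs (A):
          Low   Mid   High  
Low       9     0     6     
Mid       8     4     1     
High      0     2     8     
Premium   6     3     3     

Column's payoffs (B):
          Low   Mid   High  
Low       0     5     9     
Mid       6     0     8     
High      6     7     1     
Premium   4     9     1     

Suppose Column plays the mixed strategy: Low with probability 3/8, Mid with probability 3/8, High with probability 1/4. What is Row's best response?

Low

Compute Row's expected payoff from each pure strategy against the given mix.
Low: (3/8)·9 + (3/8)·0 + (1/4)·6 = 39/8
Mid: (3/8)·8 + (3/8)·4 + (1/4)·1 = 19/4
High: (3/8)·0 + (3/8)·2 + (1/4)·8 = 11/4
Premium: (3/8)·6 + (3/8)·3 + (1/4)·3 = 33/8
Highest expected payoff is 39/8, from Low.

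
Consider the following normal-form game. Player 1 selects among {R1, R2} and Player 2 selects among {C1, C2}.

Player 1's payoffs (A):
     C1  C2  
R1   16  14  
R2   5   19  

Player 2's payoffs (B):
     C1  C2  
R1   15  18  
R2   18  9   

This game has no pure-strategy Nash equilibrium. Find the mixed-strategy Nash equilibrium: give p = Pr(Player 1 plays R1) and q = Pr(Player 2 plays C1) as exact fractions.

Each player's mixing probability is pinned down by making the *other* player indifferent.
Player 2 indifferent between C1 and C2: p·15 + (1−p)·18 = p·18 + (1−p)·9 ⟹ 18 + (-3)p = 9 + 9p ⟹ p = 3/4.
Player 1 indifferent between R1 and R2: q·16 + (1−q)·14 = q·5 + (1−q)·19 ⟹ 14 + 2q = 19 + (-14)q ⟹ q = 5/16.

p = 3/4, q = 5/16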